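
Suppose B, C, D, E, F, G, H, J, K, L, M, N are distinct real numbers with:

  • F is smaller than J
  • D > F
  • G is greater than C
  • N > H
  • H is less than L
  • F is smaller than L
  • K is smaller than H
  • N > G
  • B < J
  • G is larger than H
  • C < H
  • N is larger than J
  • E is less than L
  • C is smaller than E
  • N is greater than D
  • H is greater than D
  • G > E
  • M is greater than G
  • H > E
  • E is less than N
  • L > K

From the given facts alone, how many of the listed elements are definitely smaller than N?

9

The elements the relations force below N are C, F, B, K, D, E, H, G, J — no chain reaches any other.
That is 9.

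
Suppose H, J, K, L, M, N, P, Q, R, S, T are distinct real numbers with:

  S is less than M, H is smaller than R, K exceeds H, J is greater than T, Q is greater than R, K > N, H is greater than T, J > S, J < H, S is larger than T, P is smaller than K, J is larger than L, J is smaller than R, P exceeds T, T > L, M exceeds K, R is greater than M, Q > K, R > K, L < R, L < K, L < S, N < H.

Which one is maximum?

Q

L is not greatest since L < J; T is not greatest since T < H; P is not greatest since P < K; S is not greatest since S < J; N is not greatest since N < H; J is not greatest since J < H; H is not greatest since H < K; K is not greatest since K < Q; M is not greatest since M < R; R is not greatest since R < Q.
Only Q has nothing above it, so Q is the maximum.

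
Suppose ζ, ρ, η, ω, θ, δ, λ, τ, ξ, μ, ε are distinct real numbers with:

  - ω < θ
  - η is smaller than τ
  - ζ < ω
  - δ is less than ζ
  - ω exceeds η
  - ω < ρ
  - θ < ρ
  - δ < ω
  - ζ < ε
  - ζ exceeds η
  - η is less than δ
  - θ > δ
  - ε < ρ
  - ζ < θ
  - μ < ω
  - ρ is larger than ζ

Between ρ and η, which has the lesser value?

η

η < δ and δ < ζ give η < ζ.
With ζ < ω: η < δ < ζ < ω.
With ω < θ: η < δ < ζ < ω < θ.
With θ < ρ: η < δ < ζ < ω < θ < ρ.
So η < ρ; η is the smaller of the two.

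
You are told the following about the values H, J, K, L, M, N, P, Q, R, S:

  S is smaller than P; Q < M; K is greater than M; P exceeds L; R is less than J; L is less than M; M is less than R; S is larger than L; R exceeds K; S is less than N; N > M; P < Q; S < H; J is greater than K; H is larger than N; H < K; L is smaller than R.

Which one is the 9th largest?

S

The consecutive relations fix a unique order: L < S < P < Q < M < N < H < K < R < J.
Counting 9 from the largest end gives S.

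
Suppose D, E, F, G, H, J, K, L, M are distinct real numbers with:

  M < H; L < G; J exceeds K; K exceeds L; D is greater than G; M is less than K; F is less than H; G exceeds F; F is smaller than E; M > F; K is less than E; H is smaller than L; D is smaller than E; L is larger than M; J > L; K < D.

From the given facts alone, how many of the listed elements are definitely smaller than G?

4

From G the given relations immediately reach F, L.
From those, M, H — 4 in total.
Nothing else is reachable below G; 4 in all.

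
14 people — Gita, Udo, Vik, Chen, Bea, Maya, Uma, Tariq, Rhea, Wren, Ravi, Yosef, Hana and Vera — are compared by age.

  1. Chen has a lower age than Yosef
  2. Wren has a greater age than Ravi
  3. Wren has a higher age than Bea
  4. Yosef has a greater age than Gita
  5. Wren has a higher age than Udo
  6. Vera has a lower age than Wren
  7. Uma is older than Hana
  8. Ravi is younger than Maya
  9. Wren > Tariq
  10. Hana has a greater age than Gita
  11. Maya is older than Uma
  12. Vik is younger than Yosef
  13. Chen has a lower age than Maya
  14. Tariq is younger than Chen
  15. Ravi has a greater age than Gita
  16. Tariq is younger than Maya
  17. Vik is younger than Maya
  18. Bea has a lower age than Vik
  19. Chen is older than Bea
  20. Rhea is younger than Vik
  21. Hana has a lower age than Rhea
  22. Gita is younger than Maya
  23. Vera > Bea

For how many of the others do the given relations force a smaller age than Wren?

From Wren the given relations immediately reach Tariq, Bea, Ravi, Vera, Udo.
From those, Gita — 6 in total.
No other element is forced below Wren by the given relations, so the count is 6.

6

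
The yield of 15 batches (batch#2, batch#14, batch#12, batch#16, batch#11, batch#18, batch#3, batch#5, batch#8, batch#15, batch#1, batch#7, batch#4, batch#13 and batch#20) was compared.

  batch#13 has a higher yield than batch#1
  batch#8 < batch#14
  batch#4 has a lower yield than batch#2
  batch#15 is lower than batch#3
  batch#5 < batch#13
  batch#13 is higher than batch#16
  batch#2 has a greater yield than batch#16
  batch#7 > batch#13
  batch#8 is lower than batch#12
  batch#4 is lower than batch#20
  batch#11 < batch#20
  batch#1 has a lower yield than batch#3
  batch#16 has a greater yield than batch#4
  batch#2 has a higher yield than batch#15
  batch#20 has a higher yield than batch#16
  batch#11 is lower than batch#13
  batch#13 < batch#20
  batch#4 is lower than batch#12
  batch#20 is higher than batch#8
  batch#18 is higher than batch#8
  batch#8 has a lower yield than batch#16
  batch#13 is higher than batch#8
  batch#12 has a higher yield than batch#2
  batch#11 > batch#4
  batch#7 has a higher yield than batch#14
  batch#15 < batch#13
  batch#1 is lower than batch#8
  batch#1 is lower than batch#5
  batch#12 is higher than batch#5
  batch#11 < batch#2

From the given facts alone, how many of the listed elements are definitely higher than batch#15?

From batch#15 the given relations immediately reach batch#13, batch#2, batch#3.
From those, batch#12, batch#20, batch#7 — 6 in total.
No other element is forced above batch#15 by the given relations, so the count is 6.

6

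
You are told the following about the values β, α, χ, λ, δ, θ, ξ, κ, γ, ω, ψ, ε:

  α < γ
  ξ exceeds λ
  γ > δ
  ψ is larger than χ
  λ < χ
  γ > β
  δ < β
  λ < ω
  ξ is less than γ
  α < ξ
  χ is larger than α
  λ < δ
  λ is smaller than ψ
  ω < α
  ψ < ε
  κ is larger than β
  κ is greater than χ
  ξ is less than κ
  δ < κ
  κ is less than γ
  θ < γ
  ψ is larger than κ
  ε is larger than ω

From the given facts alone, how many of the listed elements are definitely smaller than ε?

The elements the relations force below ε are λ, ω, δ, β, α, ξ, χ, κ, ψ — no chain reaches any other.
That is 9.

9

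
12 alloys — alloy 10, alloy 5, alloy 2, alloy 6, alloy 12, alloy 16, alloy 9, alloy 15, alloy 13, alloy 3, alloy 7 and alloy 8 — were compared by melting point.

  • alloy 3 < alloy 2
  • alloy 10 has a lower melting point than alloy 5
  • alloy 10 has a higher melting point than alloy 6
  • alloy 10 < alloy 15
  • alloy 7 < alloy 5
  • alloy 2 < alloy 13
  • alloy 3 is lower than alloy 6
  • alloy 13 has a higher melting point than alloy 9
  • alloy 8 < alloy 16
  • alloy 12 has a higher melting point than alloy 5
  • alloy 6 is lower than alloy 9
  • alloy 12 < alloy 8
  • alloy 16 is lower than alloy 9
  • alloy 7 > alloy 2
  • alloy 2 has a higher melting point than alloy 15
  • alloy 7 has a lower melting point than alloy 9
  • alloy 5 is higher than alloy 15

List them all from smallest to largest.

The consecutive links are each given: alloy 3 < alloy 6; alloy 6 < alloy 10; alloy 10 < alloy 15; alloy 15 < alloy 2; alloy 2 < alloy 7; alloy 7 < alloy 5; alloy 5 < alloy 12; alloy 12 < alloy 8; alloy 8 < alloy 16; alloy 16 < alloy 9; alloy 9 < alloy 13.

alloy 3 < alloy 6 < alloy 10 < alloy 15 < alloy 2 < alloy 7 < alloy 5 < alloy 12 < alloy 8 < alloy 16 < alloy 9 < alloy 13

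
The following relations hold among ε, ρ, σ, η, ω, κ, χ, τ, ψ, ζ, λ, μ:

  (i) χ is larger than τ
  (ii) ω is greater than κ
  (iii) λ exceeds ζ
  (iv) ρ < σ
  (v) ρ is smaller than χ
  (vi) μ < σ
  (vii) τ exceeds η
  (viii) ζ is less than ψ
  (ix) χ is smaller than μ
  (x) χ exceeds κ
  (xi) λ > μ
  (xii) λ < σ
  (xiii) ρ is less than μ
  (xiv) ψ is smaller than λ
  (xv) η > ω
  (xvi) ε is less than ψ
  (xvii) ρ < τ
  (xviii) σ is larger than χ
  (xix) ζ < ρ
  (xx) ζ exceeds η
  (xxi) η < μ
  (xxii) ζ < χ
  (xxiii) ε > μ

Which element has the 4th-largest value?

Piecing the relations together gives one ordering: κ < ω < η < ζ < ρ < τ < χ < μ < ε < ψ < λ < σ.
Counting 4 from the largest end gives ε.

ε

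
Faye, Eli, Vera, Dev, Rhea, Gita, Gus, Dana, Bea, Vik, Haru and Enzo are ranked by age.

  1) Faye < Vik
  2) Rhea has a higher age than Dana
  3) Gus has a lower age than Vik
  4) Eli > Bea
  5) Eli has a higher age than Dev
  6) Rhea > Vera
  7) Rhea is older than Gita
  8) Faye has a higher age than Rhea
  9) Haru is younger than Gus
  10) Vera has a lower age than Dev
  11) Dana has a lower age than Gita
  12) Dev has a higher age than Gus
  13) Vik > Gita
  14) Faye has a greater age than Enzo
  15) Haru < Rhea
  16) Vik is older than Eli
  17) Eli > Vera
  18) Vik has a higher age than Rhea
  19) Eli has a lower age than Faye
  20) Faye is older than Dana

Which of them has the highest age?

Vik

Chaining downward from Vik: directly below it, Gita, Gus, Rhea, Eli, Faye; then Dana, Bea, Haru, Vera, Enzo, Dev.
That covers every other element, and nothing is given above Vik, so Vik is the highest age.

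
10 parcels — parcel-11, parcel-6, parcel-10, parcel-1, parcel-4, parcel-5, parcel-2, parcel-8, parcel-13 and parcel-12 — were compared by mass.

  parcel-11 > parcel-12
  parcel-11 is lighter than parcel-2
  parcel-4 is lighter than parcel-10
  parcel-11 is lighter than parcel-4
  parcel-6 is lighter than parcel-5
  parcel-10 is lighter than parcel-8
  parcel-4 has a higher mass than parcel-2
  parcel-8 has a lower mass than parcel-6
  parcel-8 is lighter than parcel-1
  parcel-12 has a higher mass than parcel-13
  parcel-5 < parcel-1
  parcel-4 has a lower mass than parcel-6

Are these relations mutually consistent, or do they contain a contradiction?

consistent

Every relation is compatible with parcel-13 < parcel-12 < parcel-11 < parcel-2 < parcel-4 < parcel-10 < parcel-8 < parcel-6 < parcel-5 < parcel-1; the set is consistent.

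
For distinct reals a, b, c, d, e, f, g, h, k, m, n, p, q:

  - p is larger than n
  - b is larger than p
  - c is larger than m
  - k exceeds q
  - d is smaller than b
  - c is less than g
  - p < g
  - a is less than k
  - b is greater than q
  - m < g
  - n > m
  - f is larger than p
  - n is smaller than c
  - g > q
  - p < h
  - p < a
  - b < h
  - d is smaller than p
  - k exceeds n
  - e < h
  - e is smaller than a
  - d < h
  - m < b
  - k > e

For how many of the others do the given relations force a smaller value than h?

The elements the relations force below h are d, m, n, p, q, b, e — no chain reaches any other.
That is 7.

7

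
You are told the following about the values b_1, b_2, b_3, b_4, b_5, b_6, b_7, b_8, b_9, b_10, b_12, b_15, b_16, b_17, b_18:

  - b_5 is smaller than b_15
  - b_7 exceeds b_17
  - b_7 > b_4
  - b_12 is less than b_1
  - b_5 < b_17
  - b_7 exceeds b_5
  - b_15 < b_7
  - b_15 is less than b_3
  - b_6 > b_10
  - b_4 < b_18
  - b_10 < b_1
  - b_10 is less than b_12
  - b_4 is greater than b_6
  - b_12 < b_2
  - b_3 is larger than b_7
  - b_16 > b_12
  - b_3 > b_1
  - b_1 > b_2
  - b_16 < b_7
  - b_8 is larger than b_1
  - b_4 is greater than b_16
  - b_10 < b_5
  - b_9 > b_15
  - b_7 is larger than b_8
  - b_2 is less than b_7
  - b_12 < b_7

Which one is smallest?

Chaining upward from b_10: directly above it, b_5, b_12, b_6, b_1; then b_2, b_16, b_17, b_4, b_15, b_8, b_7, b_3; then b_9, b_18.
That covers every other element, and nothing is given below b_10, so b_10 is the smallest.

b_10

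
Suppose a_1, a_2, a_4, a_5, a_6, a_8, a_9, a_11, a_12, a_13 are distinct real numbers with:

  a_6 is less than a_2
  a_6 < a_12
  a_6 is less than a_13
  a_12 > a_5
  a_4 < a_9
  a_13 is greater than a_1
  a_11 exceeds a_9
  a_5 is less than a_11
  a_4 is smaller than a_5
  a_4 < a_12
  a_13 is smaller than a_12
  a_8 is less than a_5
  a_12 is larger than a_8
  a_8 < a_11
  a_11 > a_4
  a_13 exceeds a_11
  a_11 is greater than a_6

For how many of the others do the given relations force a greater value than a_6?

4

Directly above a_6: a_2, a_11, a_13, a_12.
No other element is forced above a_6 by the given relations, so the count is 4.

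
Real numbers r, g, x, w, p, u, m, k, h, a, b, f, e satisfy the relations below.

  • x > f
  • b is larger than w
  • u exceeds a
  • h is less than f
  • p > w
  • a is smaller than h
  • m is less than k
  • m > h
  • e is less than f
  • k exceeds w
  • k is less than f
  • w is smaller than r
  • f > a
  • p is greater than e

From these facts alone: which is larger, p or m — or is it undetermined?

undetermined

Following every chain through m: above m we get k, f, x; below m we get a, h.
p is not reached, and no chain runs the other way from p to m.
So the given relations leave the order of m and p undetermined.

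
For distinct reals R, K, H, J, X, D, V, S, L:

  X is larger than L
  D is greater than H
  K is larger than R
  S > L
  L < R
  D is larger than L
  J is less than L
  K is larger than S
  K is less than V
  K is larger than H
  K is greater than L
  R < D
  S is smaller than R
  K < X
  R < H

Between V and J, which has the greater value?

V

Link the given pairs in sequence: J < L; L < S; S < R; R < H; H < K; K < V.
Chaining these gives J < L < S < R < H < K < V.
So J < V; V is the larger of the two.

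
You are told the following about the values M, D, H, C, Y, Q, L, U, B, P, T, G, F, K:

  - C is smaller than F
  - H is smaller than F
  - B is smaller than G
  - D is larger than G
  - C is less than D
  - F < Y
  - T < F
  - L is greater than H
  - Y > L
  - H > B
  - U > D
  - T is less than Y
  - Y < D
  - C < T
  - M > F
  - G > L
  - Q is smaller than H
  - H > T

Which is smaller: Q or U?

Q

Q < H < L < G < D < U, by transitivity through H, L, G, D.
So Q < U; Q is the smaller of the two.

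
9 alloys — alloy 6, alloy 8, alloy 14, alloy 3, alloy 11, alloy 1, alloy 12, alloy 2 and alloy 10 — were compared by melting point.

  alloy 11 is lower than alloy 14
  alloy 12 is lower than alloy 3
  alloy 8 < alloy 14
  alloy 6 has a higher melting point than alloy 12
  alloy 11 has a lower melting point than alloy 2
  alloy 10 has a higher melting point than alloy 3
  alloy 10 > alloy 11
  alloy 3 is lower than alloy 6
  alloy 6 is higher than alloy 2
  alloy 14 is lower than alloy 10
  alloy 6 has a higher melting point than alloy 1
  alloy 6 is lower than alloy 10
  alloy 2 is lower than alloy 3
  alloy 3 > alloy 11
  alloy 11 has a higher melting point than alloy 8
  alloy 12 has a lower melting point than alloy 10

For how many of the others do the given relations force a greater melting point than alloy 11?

The elements the relations force above alloy 11 are alloy 14, alloy 2, alloy 3, alloy 6, alloy 10 — no chain reaches any other.
That is 5.

5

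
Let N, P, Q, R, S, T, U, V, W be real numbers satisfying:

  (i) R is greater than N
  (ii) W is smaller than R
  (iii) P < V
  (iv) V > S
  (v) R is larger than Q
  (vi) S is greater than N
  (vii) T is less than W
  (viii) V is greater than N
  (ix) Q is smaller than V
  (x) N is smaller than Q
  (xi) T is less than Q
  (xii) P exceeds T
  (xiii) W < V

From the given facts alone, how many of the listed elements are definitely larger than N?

4

Directly above N: S, Q, R, V.
Nothing else is reachable above N; 4 in all.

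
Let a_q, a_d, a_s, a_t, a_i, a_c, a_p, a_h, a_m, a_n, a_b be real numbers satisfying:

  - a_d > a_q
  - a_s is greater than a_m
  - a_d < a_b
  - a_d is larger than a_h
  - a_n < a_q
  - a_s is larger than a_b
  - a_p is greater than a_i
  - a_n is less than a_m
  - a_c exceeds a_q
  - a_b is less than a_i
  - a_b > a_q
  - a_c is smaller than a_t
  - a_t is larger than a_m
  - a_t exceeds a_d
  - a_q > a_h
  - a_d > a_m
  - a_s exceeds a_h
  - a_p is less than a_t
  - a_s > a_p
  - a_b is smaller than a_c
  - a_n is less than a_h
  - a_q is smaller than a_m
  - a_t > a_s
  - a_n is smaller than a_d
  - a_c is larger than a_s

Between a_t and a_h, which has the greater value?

a_t

Following the relations from a_h: a_h < a_q < a_m < a_d < a_b < a_i < a_p < a_s < a_c < a_t.
So a_h < a_t; a_t is the larger of the two.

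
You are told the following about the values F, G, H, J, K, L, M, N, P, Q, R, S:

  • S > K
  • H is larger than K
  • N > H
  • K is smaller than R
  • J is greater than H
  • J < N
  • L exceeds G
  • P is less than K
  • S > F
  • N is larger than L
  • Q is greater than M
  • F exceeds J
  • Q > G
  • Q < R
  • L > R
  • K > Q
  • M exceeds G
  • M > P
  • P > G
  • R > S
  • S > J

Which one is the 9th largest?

Chaining the given pairs: G < P < M < Q < K < H < J < F < S < R < L < N.
The 9th largest is Q.

Q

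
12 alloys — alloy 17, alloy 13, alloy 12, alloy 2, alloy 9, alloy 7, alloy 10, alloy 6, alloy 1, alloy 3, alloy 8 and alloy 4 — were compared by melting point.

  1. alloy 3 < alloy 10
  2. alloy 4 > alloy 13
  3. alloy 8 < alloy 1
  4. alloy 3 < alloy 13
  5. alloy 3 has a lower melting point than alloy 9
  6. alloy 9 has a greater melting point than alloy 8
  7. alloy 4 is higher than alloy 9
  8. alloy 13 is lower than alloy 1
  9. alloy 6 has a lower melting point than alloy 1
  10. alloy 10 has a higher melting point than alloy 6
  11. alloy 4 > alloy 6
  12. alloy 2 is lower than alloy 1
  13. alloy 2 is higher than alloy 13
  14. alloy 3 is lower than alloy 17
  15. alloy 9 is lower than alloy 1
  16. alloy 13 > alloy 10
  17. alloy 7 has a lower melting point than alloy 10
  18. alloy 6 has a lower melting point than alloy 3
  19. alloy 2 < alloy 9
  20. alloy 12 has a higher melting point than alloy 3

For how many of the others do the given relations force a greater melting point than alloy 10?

5

From alloy 10 the given relations immediately reach alloy 13.
From those, alloy 2, alloy 4, alloy 1 — 4 in total.
From those, alloy 9 — 5 in total.
Nothing else is reachable above alloy 10; 5 in all.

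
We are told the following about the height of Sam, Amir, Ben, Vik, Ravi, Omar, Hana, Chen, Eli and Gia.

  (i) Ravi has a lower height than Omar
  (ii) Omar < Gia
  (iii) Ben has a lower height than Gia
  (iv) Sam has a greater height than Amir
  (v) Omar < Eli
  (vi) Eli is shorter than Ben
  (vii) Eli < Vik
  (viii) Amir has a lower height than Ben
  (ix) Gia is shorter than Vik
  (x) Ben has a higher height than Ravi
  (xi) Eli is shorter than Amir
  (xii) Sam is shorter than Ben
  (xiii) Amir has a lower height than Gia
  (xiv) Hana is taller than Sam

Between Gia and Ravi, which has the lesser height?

Ravi < Omar < Eli < Amir < Sam < Ben < Gia, by transitivity through Omar, Eli, Amir, Sam, Ben.
So Ravi < Gia; Ravi is the shorter of the two.

Ravi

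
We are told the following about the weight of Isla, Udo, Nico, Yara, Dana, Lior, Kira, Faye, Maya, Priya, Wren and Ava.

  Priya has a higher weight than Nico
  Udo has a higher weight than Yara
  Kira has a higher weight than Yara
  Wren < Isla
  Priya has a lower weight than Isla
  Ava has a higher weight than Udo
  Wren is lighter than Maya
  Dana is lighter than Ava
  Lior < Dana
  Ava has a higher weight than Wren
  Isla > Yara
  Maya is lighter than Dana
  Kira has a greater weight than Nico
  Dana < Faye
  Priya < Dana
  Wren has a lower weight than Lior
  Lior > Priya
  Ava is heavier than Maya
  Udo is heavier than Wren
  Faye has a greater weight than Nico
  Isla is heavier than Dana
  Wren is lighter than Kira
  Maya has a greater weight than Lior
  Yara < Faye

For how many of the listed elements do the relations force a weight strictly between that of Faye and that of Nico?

4

Chaining upward from Nico reaches: Priya, Lior, Maya, Kira, Dana, Ava, Isla.
Chaining downward from Faye reaches: Yara, Wren, Priya, Lior, Maya, Dana.
Strictly between Nico and Faye are those in both lists: Priya, Lior, Maya, Dana — 4 elements.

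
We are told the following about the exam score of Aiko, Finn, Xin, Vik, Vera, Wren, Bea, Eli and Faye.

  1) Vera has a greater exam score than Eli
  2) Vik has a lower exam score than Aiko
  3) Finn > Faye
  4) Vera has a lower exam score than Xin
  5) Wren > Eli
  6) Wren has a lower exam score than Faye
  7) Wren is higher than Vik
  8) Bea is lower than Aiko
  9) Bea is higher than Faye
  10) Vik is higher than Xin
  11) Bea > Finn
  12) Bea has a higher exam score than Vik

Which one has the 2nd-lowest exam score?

Chaining the given pairs: Eli < Vera < Xin < Vik < Wren < Faye < Finn < Bea < Aiko.
Counting 2 from the smallest end gives Vera.

Vera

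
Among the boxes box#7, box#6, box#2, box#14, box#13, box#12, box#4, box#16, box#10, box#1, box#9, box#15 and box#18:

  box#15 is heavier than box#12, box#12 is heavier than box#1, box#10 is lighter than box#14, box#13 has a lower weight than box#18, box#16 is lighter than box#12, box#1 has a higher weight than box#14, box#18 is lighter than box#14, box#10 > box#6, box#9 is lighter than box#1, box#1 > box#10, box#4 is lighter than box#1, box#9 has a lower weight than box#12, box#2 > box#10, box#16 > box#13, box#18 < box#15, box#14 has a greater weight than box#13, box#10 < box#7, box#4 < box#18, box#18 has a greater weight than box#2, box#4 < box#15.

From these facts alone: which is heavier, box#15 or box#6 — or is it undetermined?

box#6 < box#10 and box#10 < box#14 give box#6 < box#14.
With box#14 < box#1: box#6 < box#10 < box#14 < box#1.
Then box#1 < box#12 extends the chain to box#12.
With box#12 < box#15: box#6 < box#10 < box#14 < box#1 < box#12 < box#15.
So box#15 is heavier.

box#15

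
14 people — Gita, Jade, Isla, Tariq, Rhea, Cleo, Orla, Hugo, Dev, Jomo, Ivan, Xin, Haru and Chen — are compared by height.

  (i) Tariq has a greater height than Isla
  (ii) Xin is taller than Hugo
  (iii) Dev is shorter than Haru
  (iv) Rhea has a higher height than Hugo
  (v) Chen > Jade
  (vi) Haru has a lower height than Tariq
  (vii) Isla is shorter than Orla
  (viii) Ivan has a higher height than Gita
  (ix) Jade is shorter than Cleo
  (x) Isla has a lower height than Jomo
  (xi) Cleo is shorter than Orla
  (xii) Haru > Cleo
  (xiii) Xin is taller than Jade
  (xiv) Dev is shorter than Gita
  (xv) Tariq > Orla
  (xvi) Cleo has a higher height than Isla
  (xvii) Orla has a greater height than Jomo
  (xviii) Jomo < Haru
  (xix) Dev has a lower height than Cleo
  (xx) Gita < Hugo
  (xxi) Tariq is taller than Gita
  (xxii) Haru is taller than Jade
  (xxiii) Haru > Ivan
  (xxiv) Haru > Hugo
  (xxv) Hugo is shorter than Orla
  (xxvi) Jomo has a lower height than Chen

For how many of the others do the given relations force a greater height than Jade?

Directly above Jade: Xin, Chen, Cleo, Haru.
One step further: Orla, Tariq (6 so far).
No other element is forced above Jade by the given relations, so the count is 6.

6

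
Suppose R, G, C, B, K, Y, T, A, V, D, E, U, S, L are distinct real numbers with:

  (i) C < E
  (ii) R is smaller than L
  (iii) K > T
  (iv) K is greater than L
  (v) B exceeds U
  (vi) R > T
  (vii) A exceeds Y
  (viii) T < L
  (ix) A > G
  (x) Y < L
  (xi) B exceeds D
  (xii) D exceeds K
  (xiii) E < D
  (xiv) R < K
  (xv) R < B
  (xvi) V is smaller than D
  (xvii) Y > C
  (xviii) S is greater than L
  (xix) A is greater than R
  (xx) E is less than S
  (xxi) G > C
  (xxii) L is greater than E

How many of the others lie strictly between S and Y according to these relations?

1

Chaining upward from Y reaches: L, A, K, D, B.
Chaining downward from S reaches: C, T, E, R, L.
Strictly between Y and S are those in both lists: L — 1 element.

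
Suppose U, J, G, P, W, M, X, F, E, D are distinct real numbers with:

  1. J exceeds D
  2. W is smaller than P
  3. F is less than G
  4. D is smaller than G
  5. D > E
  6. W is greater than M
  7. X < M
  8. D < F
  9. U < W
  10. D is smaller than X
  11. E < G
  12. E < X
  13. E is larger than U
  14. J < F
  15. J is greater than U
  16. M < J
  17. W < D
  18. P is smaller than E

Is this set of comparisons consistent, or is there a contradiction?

We have M < W stated directly, yet also W < P < E < D < X < M by chaining the others — so W < M. Contradiction.

inconsistent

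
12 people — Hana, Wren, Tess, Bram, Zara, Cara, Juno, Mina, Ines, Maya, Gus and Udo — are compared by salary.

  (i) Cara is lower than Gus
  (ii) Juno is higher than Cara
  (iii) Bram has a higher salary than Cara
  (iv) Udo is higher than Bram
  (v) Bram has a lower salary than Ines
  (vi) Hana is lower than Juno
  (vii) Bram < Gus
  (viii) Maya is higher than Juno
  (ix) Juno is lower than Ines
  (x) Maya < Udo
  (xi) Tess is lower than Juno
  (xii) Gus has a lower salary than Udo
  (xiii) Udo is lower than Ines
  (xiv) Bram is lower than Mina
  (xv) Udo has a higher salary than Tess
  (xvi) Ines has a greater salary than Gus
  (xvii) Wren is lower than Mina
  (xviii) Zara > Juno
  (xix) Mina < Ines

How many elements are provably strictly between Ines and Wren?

1

Chaining upward from Wren reaches: Mina.
Chaining downward from Ines reaches: Tess, Cara, Hana, Bram, Juno, Gus, Maya, Udo, Mina.
Strictly between Wren and Ines are those in both lists: Mina — 1 element.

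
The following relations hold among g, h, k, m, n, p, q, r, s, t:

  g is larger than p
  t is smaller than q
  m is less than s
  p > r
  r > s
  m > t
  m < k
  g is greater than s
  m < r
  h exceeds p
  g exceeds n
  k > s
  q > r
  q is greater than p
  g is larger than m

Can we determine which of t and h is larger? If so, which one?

h

t < m and m < s give t < s.
With s < r: t < m < s < r.
Then r < p extends the chain to p.
Then p < h extends the chain to h.
So h is larger.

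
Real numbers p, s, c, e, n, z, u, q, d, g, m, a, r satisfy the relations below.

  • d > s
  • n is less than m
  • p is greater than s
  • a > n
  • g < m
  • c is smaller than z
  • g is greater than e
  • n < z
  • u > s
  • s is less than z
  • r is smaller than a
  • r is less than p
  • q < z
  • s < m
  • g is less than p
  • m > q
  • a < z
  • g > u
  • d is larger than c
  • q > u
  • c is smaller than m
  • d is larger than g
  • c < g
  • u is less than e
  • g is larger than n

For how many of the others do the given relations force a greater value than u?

Directly above u: e, g, q.
One step further: m, z, p, d (7 so far).
No other element is forced above u by the given relations, so the count is 7.

7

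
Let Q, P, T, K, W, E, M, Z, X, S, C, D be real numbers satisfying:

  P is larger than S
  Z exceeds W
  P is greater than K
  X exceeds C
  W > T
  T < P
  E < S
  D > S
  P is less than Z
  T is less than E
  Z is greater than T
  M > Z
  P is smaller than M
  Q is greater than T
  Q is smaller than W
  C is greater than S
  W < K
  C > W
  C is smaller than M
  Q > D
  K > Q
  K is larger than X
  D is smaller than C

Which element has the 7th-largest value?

The consecutive relations fix a unique order: T < E < S < D < Q < W < C < X < K < P < Z < M.
The 7th largest is W.

W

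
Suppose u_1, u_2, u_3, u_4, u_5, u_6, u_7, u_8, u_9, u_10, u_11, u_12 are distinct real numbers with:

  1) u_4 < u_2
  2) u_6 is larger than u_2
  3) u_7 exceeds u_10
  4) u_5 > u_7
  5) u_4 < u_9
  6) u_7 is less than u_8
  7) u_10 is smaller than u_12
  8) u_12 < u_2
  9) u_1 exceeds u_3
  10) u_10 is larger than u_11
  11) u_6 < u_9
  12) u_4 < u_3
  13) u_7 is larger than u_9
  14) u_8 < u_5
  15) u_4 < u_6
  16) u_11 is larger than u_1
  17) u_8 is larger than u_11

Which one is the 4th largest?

u_9

Piecing the relations together gives one ordering: u_4 < u_3 < u_1 < u_11 < u_10 < u_12 < u_2 < u_6 < u_9 < u_7 < u_8 < u_5.
Counting 4 from the largest end gives u_9.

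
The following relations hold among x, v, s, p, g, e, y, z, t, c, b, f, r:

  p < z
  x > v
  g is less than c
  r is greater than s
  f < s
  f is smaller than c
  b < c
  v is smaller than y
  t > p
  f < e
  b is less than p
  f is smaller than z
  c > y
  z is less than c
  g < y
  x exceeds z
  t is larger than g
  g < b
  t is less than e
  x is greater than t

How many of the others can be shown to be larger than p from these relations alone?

Directly above p: z, t.
One step further: c, x, e (5 so far).
No other element is forced above p by the given relations, so the count is 5.

5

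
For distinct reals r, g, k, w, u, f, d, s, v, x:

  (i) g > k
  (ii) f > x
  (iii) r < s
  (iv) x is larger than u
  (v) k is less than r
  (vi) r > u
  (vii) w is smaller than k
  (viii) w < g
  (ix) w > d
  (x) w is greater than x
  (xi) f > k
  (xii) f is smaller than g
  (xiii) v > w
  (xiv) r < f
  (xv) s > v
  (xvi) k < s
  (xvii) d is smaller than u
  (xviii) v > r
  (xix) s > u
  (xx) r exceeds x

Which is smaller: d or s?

d

Chaining the given relations: d < u < x < w < k < r < v < s.
So d < s; d is the smaller of the two.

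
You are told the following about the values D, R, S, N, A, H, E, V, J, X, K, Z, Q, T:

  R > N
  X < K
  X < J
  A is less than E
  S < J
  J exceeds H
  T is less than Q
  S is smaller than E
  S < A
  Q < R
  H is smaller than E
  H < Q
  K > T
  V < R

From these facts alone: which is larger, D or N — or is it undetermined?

undetermined

Following every chain through N: above N we get R.
D is not reached, and no chain runs the other way from D to N.
So the given relations leave the order of N and D undetermined.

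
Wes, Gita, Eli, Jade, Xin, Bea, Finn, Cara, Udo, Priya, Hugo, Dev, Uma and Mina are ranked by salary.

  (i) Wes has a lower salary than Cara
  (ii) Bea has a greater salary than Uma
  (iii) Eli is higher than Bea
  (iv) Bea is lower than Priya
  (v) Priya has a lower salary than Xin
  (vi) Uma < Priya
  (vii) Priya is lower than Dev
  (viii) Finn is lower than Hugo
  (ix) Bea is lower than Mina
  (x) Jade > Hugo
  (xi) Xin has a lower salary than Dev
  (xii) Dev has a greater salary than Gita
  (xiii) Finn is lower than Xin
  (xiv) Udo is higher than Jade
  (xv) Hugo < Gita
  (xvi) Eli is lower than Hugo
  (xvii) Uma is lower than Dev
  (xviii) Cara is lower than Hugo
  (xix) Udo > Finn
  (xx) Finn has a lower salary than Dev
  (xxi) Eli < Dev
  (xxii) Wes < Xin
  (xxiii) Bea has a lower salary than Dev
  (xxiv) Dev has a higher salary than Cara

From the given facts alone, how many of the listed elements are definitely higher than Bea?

9

From Bea the given relations immediately reach Mina, Priya, Eli, Dev.
From those, Hugo, Xin — 6 in total.
From those, Jade, Gita — 8 in total.
From those, Udo — 9 in total.
No other element is forced above Bea by the given relations, so the count is 9.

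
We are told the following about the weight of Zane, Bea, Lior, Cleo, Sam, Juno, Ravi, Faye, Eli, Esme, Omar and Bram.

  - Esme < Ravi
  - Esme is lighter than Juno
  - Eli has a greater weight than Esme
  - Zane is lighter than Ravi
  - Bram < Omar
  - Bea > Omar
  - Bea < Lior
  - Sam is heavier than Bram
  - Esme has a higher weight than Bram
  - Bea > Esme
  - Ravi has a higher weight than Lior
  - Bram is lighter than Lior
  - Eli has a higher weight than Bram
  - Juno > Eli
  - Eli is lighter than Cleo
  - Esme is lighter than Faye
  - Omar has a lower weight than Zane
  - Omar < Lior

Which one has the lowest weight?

Bram

Chaining upward from Bram: directly above it, Esme, Eli, Omar, Lior, Sam; then Cleo, Bea, Faye, Juno, Zane, Ravi.
That covers every other element, and nothing is given below Bram, so Bram is the lowest weight.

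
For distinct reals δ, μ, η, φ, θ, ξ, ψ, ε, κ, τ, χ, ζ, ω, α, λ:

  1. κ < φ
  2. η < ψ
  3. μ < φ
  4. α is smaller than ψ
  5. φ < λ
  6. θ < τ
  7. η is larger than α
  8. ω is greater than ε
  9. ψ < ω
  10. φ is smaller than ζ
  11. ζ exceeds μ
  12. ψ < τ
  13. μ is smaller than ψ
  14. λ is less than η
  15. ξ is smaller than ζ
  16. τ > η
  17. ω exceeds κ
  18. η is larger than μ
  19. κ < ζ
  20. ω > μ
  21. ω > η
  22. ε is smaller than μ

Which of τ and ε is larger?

τ

The relevant relations are ε < μ; μ < φ; φ < λ; λ < η; η < ψ; ψ < τ.
Chaining these gives ε < μ < φ < λ < η < ψ < τ.
So ε < τ; τ is the larger of the two.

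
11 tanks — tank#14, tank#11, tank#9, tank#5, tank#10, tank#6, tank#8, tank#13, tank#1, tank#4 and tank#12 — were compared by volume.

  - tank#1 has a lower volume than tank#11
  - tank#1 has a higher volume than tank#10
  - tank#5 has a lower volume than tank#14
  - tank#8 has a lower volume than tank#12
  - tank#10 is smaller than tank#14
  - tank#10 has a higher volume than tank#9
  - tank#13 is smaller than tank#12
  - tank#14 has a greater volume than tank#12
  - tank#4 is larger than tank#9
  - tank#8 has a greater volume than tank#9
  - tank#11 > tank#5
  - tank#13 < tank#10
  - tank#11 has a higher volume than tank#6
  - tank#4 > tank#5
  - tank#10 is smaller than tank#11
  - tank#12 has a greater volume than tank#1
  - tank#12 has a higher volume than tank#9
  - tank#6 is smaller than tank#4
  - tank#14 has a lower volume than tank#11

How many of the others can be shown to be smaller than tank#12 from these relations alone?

5

The elements the relations force below tank#12 are tank#13, tank#9, tank#10, tank#8, tank#1 — no chain reaches any other.
That is 5.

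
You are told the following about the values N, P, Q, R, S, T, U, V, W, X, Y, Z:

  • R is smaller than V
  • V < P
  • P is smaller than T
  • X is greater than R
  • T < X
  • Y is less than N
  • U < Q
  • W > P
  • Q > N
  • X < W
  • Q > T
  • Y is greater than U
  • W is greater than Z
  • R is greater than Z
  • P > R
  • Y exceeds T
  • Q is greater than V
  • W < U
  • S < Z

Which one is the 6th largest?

X

The consecutive relations fix a unique order: S < Z < R < V < P < T < X < W < U < Y < N < Q.
Counting 6 from the largest end gives X.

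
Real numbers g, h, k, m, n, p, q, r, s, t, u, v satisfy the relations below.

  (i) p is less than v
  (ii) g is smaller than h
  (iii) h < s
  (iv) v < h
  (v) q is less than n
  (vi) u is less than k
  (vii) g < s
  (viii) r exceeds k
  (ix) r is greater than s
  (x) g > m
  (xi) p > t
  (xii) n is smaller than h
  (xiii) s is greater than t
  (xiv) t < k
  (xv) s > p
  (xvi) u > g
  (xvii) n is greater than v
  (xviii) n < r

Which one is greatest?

r

t is not greatest since t < k; m is not greatest since m < g; p is not greatest since p < v; g is not greatest since g < s; v is not greatest since v < n; q is not greatest since q < n; n is not greatest since n < r; h is not greatest since h < s; s is not greatest since s < r; u is not greatest since u < k; k is not greatest since k < r.
Only r has nothing above it, so r is the greatest.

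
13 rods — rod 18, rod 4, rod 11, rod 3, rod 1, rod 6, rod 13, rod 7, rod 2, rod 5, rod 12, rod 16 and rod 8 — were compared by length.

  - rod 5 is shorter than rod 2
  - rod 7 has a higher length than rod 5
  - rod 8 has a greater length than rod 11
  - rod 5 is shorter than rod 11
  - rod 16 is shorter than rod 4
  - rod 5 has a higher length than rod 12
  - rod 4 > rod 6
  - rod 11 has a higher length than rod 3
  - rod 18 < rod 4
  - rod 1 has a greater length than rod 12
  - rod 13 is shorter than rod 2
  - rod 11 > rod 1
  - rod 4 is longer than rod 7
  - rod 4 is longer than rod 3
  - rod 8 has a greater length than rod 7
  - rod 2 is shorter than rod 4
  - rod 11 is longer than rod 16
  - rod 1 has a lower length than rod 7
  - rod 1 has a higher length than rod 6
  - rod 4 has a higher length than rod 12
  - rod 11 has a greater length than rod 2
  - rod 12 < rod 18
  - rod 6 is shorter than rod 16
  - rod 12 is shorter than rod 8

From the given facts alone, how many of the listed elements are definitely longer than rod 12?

8

From rod 12 the given relations immediately reach rod 5, rod 1, rod 18, rod 8, rod 4.
From those, rod 7, rod 2, rod 11 — 8 in total.
No other element is forced above rod 12 by the given relations, so the count is 8.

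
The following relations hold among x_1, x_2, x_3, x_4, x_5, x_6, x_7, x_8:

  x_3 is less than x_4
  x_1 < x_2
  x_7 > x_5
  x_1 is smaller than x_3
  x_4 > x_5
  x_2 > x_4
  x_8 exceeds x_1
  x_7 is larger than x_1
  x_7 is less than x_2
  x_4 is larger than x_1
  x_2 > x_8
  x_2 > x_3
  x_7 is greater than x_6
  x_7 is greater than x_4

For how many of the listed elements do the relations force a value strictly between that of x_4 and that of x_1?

1

Chaining upward from x_1 reaches: x_8, x_3, x_7, x_2.
Chaining downward from x_4 reaches: x_5, x_3.
Strictly between x_1 and x_4 are those in both lists: x_3 — 1 element.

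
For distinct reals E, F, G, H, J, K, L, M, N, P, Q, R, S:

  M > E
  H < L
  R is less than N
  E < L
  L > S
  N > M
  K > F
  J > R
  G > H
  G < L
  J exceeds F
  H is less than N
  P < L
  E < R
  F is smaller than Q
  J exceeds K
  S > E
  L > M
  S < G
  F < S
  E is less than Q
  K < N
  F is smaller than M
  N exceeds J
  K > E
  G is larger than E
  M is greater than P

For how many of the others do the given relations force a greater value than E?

9

Directly above E: M, K, S, G, L, R, Q.
One step further: J, N (9 so far).
Nothing else is reachable above E; 9 in all.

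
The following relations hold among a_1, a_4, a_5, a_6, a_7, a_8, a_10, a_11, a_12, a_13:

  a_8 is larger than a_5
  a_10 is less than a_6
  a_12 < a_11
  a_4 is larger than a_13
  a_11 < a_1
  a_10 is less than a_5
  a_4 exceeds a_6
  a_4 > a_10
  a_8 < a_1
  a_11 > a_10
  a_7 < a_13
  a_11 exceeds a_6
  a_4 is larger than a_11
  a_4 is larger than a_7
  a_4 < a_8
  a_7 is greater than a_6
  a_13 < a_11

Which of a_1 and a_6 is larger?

a_1

Following the relations from a_6: a_6 < a_7 < a_13 < a_11 < a_4 < a_8 < a_1.
So a_6 < a_1; a_1 is the larger of the two.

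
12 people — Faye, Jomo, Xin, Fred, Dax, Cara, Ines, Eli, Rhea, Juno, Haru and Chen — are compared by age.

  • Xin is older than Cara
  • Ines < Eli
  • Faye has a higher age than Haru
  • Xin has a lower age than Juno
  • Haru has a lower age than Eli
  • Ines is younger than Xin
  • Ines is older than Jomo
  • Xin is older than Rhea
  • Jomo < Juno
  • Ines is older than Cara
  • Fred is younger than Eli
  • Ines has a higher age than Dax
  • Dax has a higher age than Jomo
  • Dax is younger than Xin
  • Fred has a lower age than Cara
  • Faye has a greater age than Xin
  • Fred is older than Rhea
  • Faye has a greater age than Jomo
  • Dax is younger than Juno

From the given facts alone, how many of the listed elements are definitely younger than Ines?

The elements the relations force below Ines are Rhea, Jomo, Dax, Fred, Cara — no chain reaches any other.
That is 5.

5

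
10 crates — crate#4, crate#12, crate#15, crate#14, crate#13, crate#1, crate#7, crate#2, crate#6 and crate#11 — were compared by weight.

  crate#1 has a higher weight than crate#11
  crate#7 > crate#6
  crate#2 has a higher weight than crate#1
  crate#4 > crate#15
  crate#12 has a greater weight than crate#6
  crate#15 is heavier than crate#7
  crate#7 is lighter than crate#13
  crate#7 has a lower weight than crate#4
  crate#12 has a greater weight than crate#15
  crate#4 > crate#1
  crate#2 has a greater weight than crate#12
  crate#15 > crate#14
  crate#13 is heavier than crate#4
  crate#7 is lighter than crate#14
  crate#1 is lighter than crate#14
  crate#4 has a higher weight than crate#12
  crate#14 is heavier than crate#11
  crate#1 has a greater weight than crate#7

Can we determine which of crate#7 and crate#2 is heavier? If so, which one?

crate#2

crate#7 < crate#1 < crate#14 < crate#15 < crate#12 < crate#2, by transitivity through crate#1, crate#14, crate#15, crate#12.
So crate#2 is heavier.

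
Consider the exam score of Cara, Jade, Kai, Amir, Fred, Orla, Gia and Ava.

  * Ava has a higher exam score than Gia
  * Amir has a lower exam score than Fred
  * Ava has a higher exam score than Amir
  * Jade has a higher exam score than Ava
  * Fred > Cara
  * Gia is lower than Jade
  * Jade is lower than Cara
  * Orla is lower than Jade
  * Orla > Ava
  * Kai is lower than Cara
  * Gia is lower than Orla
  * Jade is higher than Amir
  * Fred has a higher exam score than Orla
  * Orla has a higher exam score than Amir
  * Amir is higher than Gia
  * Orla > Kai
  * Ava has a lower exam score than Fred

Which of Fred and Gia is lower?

Gia < Amir and Amir < Ava give Gia < Ava.
With Ava < Orla: Gia < Amir < Ava < Orla.
With Orla < Jade: Gia < Amir < Ava < Orla < Jade.
With Jade < Cara: Gia < Amir < Ava < Orla < Jade < Cara.
Then Cara < Fred extends the chain to Fred.
So Gia < Fred; Gia is the lower of the two.

Gia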